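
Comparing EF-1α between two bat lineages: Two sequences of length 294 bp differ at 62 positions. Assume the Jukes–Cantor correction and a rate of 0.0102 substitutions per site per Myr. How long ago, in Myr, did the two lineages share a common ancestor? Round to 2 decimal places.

p = 62/294 ≈ 0.210884.
d = −(3/4) ln(1 − 4p/3) = −0.75 ln(1 − 0.281179) = −0.75 ln(0.718821)
  = −0.75 × (-0.330143) = 0.247607 substitutions/site.
Under a molecular clock d = 2μt, so t = d/(2μ) = 0.247607 / (2 × 0.0102) = 12.14 Myr.

12.14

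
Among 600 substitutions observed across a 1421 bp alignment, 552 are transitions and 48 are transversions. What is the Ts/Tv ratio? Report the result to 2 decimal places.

R = 552/48 = 11.50.

11.50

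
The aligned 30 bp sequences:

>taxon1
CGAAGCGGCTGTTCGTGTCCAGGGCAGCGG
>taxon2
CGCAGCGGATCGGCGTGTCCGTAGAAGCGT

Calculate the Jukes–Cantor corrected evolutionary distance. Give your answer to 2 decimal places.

The sequences differ at 10 of 30 sites (3, 9, 11, 12, 13, 21, 22, 23, 25, 30), so p = 10/30 ≈ 0.333333.
d = −(3/4) ln(1 − 4p/3) = −0.75 ln(1 − 0.444444) = −0.75 ln(0.555556)
  = −0.75 × (-0.587786) = 0.440840 substitutions/site.

0.44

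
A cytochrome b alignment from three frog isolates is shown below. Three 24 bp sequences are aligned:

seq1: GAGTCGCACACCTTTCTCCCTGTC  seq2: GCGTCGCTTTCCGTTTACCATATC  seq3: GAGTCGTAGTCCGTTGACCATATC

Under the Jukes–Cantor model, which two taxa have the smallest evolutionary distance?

seq1–seq2: 9/24 differ, p = 0.375, d = 0.520.
seq1–seq3: 8/24 differ, p = 0.333, d = 0.441.
seq2–seq3: 5/24 differ, p = 0.208, d = 0.244.
The smallest distance is between seq2 and seq3.

seq2 and seq3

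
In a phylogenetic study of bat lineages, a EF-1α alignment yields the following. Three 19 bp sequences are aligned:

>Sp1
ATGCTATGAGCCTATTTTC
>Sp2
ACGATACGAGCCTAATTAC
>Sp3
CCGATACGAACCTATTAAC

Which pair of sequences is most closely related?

Sp1–Sp2: 5/19 differ, p = 0.263, d = 0.324.
Sp1–Sp3: 7/19 differ, p = 0.368, d = 0.507.
Sp2–Sp3: 4/19 differ, p = 0.211, d = 0.247.
The smallest distance is between Sp2 and Sp3.

Sp2 and Sp3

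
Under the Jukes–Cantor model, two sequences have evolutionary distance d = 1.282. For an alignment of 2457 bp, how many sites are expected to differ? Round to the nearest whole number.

1509

Invert JC69: p = (3/4)(1 − e^(−4d/3)) = 0.75 × (1 − e^(-1.709333)) = 0.75 × (1 − 0.180986) = 0.614261.
Expected differing sites = pL ≈ 0.614261 × 2457 = 1509.239277 ≈ 1509.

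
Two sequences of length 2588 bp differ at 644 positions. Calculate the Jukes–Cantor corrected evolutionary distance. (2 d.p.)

0.30

p = 644/2588 ≈ 0.248841.
d = −(3/4) ln(1 − 4p/3) = −0.75 ln(1 − 0.331788) = −0.75 ln(0.668212)
  = −0.75 × (-0.403150) = 0.302363 substitutions/site.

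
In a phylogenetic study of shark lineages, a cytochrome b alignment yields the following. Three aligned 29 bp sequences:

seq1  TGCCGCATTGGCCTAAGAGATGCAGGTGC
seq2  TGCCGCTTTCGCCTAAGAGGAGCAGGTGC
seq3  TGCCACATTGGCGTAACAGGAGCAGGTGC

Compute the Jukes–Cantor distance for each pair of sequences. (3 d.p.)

seq1–seq2: 4/29 sites differ → p ≈ 0.137931, d = −0.75 ln(1 − 0.183908) = 0.152421 ≈ 0.152.
seq1–seq3: 5/29 sites differ → p ≈ 0.172414, d = −0.75 ln(1 − 0.229885) = 0.195912 ≈ 0.196.
seq2–seq3: 5/29 sites differ → p ≈ 0.172414, d = −0.75 ln(1 − 0.229885) = 0.195912 ≈ 0.196.

d(seq1,seq2) = 0.152, d(seq1,seq3) = 0.196, d(seq2,seq3) = 0.196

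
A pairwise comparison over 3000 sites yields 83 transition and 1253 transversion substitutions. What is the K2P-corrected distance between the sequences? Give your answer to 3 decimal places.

0.771

P = 83/3000 ≈ 0.027667 and Q = 1253/3000 ≈ 0.417667.
Under the Kimura two-parameter model, d = −½ ln(1 − 2P − Q) − ¼ ln(1 − 2Q).
1 − 2P − Q = 0.526999, giving −½ ln(0.526999) = 0.320278.
1 − 2Q = 0.164666, giving −¼ ln(0.164666) = 0.450959.
d = 0.320278 + 0.450959 = 0.771237.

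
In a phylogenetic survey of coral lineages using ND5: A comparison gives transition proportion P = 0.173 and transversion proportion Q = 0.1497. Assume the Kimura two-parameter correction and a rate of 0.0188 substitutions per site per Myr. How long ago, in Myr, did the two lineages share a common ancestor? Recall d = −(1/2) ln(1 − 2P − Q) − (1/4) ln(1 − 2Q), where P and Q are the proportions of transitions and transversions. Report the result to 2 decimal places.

Under the Kimura two-parameter model, d = −½ ln(1 − 2P − Q) − ¼ ln(1 − 2Q).
1 − 2P − Q = 0.5043, giving −½ ln(0.5043) = 0.342292.
1 − 2Q = 0.7006, giving −¼ ln(0.7006) = 0.088955.
d = 0.342292 + 0.088955 = 0.431247.
Under a molecular clock d = 2μt, so t = d/(2μ) = 0.431247 / (2 × 0.0188) = 11.47 Myr.

11.47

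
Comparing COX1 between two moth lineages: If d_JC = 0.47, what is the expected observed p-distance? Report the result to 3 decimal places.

p = (3/4)(1 − e^(−4d/3)) = 0.75 × (1 − e^(-0.626667)) = 0.75 × (1 − 0.534370) = 0.349223.

0.349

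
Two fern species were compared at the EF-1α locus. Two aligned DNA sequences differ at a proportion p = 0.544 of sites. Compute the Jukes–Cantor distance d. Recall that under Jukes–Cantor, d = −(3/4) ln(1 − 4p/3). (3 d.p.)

0.969

d = −(3/4) ln(1 − 4p/3) = −0.75 ln(1 − 0.725333) = −0.75 ln(0.274667)
  = −0.75 × (-1.292196) = 0.969147 substitutions/site.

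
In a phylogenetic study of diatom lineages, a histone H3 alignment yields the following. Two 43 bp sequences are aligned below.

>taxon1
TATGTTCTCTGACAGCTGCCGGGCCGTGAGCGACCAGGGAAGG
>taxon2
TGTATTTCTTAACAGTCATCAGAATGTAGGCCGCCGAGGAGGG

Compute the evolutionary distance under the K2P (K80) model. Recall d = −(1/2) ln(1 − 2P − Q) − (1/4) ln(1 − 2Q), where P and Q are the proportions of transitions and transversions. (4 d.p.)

1.3557

Of 43 sites, 19 differences are transitions and 2 are transversions, so P = 19/43 ≈ 0.44186 and Q = 2/43 ≈ 0.046512.
Under the Kimura two-parameter model, d = −½ ln(1 − 2P − Q) − ¼ ln(1 − 2Q).
1 − 2P − Q = 0.069768, giving −½ ln(0.069768) = 1.331290.
1 − 2Q = 0.906976, giving −¼ ln(0.906976) = 0.024410.
d = 1.331290 + 0.024410 = 1.355700.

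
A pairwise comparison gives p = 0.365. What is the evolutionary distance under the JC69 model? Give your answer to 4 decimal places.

d = −(3/4) ln(1 − 4p/3) = −0.75 ln(1 − 0.486667) = −0.75 ln(0.513333)
  = −0.75 × (-0.666831) = 0.500123 substitutions/site.

0.5001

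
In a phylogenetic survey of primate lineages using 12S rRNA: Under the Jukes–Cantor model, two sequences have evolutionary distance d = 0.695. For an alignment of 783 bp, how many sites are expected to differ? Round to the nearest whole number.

Invert JC69: p = (3/4)(1 − e^(−4d/3)) = 0.75 × (1 − e^(-0.926667)) = 0.75 × (1 − 0.395871) = 0.453097.
Expected differing sites = pL ≈ 0.453097 × 783 = 354.774951 ≈ 355.

355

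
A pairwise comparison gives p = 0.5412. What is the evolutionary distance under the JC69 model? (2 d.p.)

0.96

d = −(3/4) ln(1 − 4p/3) = −0.75 ln(1 − 0.7216) = −0.75 ln(0.2784)
  = −0.75 × (-1.278696) = 0.959022 substitutions/site.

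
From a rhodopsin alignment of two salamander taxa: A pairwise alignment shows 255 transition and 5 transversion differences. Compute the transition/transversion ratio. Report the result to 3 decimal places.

R = 255/5 = 51.000.

51.000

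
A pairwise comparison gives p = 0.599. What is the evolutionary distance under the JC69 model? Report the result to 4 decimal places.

1.2021

d = −(3/4) ln(1 − 4p/3) = −0.75 ln(1 − 0.798667) = −0.75 ln(0.201333)
  = −0.75 × (-1.602795) = 1.202096 substitutions/site.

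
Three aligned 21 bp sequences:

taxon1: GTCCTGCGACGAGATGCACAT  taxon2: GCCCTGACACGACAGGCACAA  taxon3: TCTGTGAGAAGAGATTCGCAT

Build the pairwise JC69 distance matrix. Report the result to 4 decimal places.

d(taxon1,taxon2) = 0.3597, d(taxon1,taxon3) = 0.5319, d(taxon2,taxon3) = 0.7557

taxon1–taxon2: 6/21 sites differ → p ≈ 0.285714, d = −0.75 ln(1 − 0.380952) = 0.359679 ≈ 0.3597.
taxon1–taxon3: 8/21 sites differ → p ≈ 0.380952, d = −0.75 ln(1 − 0.507936) = 0.531860 ≈ 0.5319.
taxon2–taxon3: 10/21 sites differ → p ≈ 0.47619, d = −0.75 ln(1 − 0.63492) = 0.755729 ≈ 0.7557.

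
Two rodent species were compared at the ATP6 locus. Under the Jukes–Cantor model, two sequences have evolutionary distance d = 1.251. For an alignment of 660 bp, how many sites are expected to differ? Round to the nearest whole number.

402

Invert JC69: p = (3/4)(1 − e^(−4d/3)) = 0.75 × (1 − e^(-1.668)) = 0.75 × (1 − 0.188624) = 0.608532.
Expected differing sites = pL ≈ 0.608532 × 660 = 401.63112 ≈ 402.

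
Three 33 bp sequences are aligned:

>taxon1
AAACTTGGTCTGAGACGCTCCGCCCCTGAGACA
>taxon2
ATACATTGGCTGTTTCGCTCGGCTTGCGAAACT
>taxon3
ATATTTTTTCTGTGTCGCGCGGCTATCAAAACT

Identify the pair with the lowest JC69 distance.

taxon1–taxon2: 14/33 differ, p = 0.424, d = 0.625.
taxon1–taxon3: 15/33 differ, p = 0.455, d = 0.699.
taxon2–taxon3: 9/33 differ, p = 0.273, d = 0.339.
The smallest distance is between taxon2 and taxon3.

taxon2 and taxon3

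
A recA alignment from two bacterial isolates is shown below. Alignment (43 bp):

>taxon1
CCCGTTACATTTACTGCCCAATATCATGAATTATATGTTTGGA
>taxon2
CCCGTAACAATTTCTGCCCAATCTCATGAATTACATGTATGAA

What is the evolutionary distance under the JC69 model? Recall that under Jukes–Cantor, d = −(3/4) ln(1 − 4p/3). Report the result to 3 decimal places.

The sequences differ at 7 of 43 sites (6, 10, 13, 23, 34, 39, 42), so p = 7/43 ≈ 0.162791.
d = −(3/4) ln(1 − 4p/3) = −0.75 ln(1 − 0.217055) = −0.75 ln(0.782945)
  = −0.75 × (-0.244693) = 0.183520 substitutions/site.

0.184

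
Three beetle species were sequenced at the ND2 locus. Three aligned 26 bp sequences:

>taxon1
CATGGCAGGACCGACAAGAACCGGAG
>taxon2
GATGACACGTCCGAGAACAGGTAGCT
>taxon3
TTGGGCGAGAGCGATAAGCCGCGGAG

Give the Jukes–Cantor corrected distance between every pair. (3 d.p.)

taxon1–taxon2: 12/26 sites differ → p ≈ 0.461538, d = −0.75 ln(1 − 0.615384) = 0.716632 ≈ 0.717.
taxon1–taxon3: 10/26 sites differ → p ≈ 0.384615, d = −0.75 ln(1 − 0.51282) = 0.539341 ≈ 0.539.
taxon2–taxon3: 16/26 sites differ → p ≈ 0.615385, d = −0.75 ln(1 − 0.820513) = 1.288239 ≈ 1.288.

d(taxon1,taxon2) = 0.717, d(taxon1,taxon3) = 0.539, d(taxon2,taxon3) = 1.288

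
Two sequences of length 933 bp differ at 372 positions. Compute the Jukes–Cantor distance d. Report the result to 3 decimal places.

p = 372/933 ≈ 0.398714.
d = −(3/4) ln(1 − 4p/3) = −0.75 ln(1 − 0.531619) = −0.75 ln(0.468381)
  = −0.75 × (-0.758473) = 0.568855 substitutions/site.

0.569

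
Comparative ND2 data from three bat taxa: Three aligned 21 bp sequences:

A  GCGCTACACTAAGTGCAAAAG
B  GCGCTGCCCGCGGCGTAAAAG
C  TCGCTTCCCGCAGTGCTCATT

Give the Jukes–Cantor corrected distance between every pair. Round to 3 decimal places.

d(A,B) = 0.441, d(A,C) = 0.635, d(B,C) = 0.635

A–B: 7/21 sites differ → p ≈ 0.333333, d = −0.75 ln(1 − 0.444444) = 0.440839 ≈ 0.441.
A–C: 9/21 sites differ → p ≈ 0.428571, d = −0.75 ln(1 − 0.571428) = 0.635472 ≈ 0.635.
B–C: 9/21 sites differ → p ≈ 0.428571, d = −0.75 ln(1 − 0.571428) = 0.635472 ≈ 0.635.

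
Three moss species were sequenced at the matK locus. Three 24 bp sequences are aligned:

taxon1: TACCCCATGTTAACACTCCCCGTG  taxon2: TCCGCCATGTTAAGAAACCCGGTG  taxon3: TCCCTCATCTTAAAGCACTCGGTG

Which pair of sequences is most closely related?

taxon1 and taxon2

taxon1–taxon2: 6/24 differ, p = 0.250, d = 0.304.
taxon1–taxon3: 8/24 differ, p = 0.333, d = 0.441.
taxon2–taxon3: 7/24 differ, p = 0.292, d = 0.369.
The smallest distance is between taxon1 and taxon2.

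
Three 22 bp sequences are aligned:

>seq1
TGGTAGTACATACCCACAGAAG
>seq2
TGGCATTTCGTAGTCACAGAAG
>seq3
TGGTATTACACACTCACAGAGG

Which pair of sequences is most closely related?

seq1 and seq3

seq1–seq2: 6/22 differ, p = 0.273, d = 0.339.
seq1–seq3: 4/22 differ, p = 0.182, d = 0.208.
seq2–seq3: 6/22 differ, p = 0.273, d = 0.339.
The smallest distance is between seq1 and seq3.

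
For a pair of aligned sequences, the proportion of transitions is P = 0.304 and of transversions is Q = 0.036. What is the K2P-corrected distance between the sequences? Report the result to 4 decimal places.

0.5351

Under the Kimura two-parameter model, d = −½ ln(1 − 2P − Q) − ¼ ln(1 − 2Q).
1 − 2P − Q = 0.356, giving −½ ln(0.356) = 0.516412.
1 − 2Q = 0.928, giving −¼ ln(0.928) = 0.018681.
d = 0.516412 + 0.018681 = 0.535093.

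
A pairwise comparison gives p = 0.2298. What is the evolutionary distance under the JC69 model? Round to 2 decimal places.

d = −(3/4) ln(1 − 4p/3) = −0.75 ln(1 − 0.3064) = −0.75 ln(0.6936)
  = −0.75 × (-0.365860) = 0.274395 substitutions/site.

0.27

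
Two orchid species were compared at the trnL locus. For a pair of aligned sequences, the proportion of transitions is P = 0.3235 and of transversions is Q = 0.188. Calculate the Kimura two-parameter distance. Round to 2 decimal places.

Under the Kimura two-parameter model, d = −½ ln(1 − 2P − Q) − ¼ ln(1 − 2Q).
1 − 2P − Q = 0.165, giving −½ ln(0.165) = 0.900905.
1 − 2Q = 0.624, giving −¼ ln(0.624) = 0.117901.
d = 0.900905 + 0.117901 = 1.018806.

1.02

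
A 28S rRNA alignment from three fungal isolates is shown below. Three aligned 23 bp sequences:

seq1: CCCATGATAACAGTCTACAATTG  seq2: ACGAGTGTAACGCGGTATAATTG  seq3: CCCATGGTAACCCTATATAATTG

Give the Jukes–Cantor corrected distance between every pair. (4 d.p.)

seq1–seq2: 10/23 sites differ → p ≈ 0.434783, d = −0.75 ln(1 − 0.579711) = 0.650110 ≈ 0.6501.
seq1–seq3: 5/23 sites differ → p ≈ 0.217391, d = −0.75 ln(1 − 0.289855) = 0.256715 ≈ 0.2567.
seq2–seq3: 7/23 sites differ → p ≈ 0.304348, d = −0.75 ln(1 − 0.405797) = 0.390401 ≈ 0.3904.

d(seq1,seq2) = 0.6501, d(seq1,seq3) = 0.2567, d(seq2,seq3) = 0.3904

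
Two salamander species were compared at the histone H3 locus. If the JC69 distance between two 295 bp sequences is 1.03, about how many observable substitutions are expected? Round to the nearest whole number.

Invert JC69: p = (3/4)(1 − e^(−4d/3)) = 0.75 × (1 − e^(-1.373333)) = 0.75 × (1 − 0.253261) = 0.560054.
Expected differing sites = pL ≈ 0.560054 × 295 = 165.21593 ≈ 165.

165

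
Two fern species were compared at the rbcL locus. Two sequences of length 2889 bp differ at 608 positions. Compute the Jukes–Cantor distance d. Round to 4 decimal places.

p = 608/2889 ≈ 0.210453.
d = −(3/4) ln(1 − 4p/3) = −0.75 ln(1 − 0.280604) = −0.75 ln(0.719396)
  = −0.75 × (-0.329343) = 0.247007 substitutions/site.

0.2470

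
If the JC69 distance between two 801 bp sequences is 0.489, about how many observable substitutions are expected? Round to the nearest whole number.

Invert JC69: p = (3/4)(1 − e^(−4d/3)) = 0.75 × (1 − e^(-0.652)) = 0.75 × (1 − 0.521003) = 0.359248.
Expected differing sites = pL ≈ 0.359248 × 801 = 287.757648 ≈ 288.

288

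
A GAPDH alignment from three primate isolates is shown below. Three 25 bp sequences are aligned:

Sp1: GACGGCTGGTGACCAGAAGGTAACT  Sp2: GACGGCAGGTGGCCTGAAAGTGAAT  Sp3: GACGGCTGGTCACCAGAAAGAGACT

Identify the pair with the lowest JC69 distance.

Sp1–Sp2: 6/25 differ, p = 0.240, d = 0.289.
Sp1–Sp3: 4/25 differ, p = 0.160, d = 0.180.
Sp2–Sp3: 6/25 differ, p = 0.240, d = 0.289.
The smallest distance is between Sp1 and Sp3.

Sp1 and Sp3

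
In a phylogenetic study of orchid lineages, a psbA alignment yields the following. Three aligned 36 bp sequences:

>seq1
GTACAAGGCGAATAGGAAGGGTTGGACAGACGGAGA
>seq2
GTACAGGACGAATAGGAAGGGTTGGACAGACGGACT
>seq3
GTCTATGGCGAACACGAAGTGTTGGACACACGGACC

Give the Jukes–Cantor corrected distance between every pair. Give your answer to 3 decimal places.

d(seq1,seq2) = 0.120, d(seq1,seq3) = 0.304, d(seq2,seq3) = 0.304

seq1–seq2: 4/36 sites differ → p ≈ 0.111111, d = −0.75 ln(1 − 0.148148) = 0.120257 ≈ 0.120.
seq1–seq3: 9/36 sites differ → p = 0.25, d = −0.75 ln(1 − 0.333333) = 0.304098 ≈ 0.304.
seq2–seq3: 9/36 sites differ → p = 0.25, d = −0.75 ln(1 − 0.333333) = 0.304098 ≈ 0.304.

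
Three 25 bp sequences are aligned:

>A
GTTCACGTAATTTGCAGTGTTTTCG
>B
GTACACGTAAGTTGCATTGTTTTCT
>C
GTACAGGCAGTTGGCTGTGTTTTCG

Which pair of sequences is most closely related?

A and B

A–B: 4/25 differ, p = 0.160, d = 0.180.
A–C: 6/25 differ, p = 0.240, d = 0.289.
B–C: 8/25 differ, p = 0.320, d = 0.417.
The smallest distance is between A and B.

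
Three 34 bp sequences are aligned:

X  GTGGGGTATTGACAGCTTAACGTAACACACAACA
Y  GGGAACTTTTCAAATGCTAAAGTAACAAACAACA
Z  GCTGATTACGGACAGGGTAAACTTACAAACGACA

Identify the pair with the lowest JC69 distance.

X–Y: 12/34 differ, p = 0.353, d = 0.477.
X–Z: 13/34 differ, p = 0.382, d = 0.535.
Y–Z: 14/34 differ, p = 0.412, d = 0.597.
The smallest distance is between X and Y.

X and Y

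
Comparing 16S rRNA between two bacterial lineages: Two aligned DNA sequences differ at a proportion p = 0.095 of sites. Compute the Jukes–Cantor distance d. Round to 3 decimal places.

d = −(3/4) ln(1 − 4p/3) = −0.75 ln(1 − 0.126667) = −0.75 ln(0.873333)
  = −0.75 × (-0.135438) = 0.101579 substitutions/site.

0.102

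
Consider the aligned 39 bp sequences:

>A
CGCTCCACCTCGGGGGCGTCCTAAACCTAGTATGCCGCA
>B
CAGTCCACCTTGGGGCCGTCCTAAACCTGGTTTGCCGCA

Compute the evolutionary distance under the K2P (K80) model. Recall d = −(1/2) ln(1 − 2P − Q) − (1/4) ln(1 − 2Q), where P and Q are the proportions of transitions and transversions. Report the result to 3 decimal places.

0.173

Of 39 sites, 3 differences are transitions and 3 are transversions, so P = 3/39 ≈ 0.076923 and Q = 3/39 ≈ 0.076923.
Under the Kimura two-parameter model, d = −½ ln(1 − 2P − Q) − ¼ ln(1 − 2Q).
1 − 2P − Q = 0.769231, giving −½ ln(0.769231) = 0.131182.
1 − 2Q = 0.846154, giving −¼ ln(0.846154) = 0.041763.
d = 0.131182 + 0.041763 = 0.172945.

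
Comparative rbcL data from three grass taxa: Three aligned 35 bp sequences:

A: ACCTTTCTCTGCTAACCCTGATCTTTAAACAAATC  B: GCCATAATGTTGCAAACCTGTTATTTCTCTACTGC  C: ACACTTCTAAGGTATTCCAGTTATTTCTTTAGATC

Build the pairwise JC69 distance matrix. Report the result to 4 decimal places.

A–B: 18/35 sites differ → p ≈ 0.514286, d = −0.75 ln(1 − 0.685715) = 0.868091 ≈ 0.8681.
A–C: 15/35 sites differ → p ≈ 0.428571, d = −0.75 ln(1 − 0.571428) = 0.635472 ≈ 0.6355.
B–C: 16/35 sites differ → p ≈ 0.457143, d = −0.75 ln(1 − 0.609524) = 0.705292 ≈ 0.7053.

d(A,B) = 0.8681, d(A,C) = 0.6355, d(B,C) = 0.7053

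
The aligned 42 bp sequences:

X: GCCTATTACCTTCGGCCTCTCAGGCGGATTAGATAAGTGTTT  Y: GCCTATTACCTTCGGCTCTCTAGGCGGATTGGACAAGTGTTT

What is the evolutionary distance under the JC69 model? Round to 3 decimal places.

The sequences differ at 7 of 42 sites (17, 18, 19, 20, 21, 31, 34), so p = 7/42 ≈ 0.166667.
d = −(3/4) ln(1 − 4p/3) = −0.75 ln(1 − 0.222223) = −0.75 ln(0.777777)
  = −0.75 × (-0.251315) = 0.188486 substitutions/site.

0.188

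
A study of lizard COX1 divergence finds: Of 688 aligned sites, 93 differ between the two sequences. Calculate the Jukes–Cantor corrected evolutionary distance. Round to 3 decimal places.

0.149

p = 93/688 ≈ 0.135174.
d = −(3/4) ln(1 − 4p/3) = −0.75 ln(1 − 0.180232) = −0.75 ln(0.819768)
  = −0.75 × (-0.198734) = 0.149051 substitutions/site.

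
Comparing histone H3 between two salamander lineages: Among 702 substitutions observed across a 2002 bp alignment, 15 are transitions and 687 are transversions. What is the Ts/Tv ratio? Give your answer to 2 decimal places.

0.02

R = 15/687 = 0.021834… ≈ 0.02 (to 2 d.p.).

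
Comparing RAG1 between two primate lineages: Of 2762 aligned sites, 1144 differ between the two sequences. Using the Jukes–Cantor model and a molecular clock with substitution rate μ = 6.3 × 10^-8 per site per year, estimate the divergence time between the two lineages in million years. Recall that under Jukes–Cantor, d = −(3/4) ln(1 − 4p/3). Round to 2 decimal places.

4.78

p = 1144/2762 ≈ 0.414193.
d = −(3/4) ln(1 − 4p/3) = −0.75 ln(1 − 0.552257) = −0.75 ln(0.447743)
  = −0.75 × (-0.803536) = 0.602652 substitutions/site.
Under a molecular clock d = 2μt, so t = d/(2μ) = 0.602652 / (2 × 6.3 × 10^-8) = 4.78 million years.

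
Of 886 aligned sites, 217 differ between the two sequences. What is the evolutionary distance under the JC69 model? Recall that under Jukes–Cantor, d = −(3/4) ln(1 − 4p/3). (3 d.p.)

p = 217/886 ≈ 0.244921.
d = −(3/4) ln(1 − 4p/3) = −0.75 ln(1 − 0.326561) = −0.75 ln(0.673439)
  = −0.75 × (-0.395358) = 0.296519 substitutions/site.

0.297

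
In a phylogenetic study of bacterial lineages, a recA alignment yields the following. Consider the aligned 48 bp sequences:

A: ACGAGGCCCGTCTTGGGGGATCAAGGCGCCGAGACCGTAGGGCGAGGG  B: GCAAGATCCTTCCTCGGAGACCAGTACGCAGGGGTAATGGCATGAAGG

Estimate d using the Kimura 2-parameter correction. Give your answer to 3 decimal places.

0.968

Of 48 sites, 17 differences are transitions and 6 are transversions, so P = 17/48 ≈ 0.354167 and Q = 6/48 = 0.125.
Under the Kimura two-parameter model, d = −½ ln(1 − 2P − Q) − ¼ ln(1 − 2Q).
1 − 2P − Q = 0.166666, giving −½ ln(0.166666) = 0.895882.
1 − 2Q = 0.75, giving −¼ ln(0.75) = 0.071921.
d = 0.895882 + 0.071921 = 0.967803.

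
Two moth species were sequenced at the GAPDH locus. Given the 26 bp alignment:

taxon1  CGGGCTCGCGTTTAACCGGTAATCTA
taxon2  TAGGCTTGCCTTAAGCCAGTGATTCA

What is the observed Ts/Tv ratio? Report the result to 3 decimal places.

Transitions are A↔G and C↔T; transversions are all other mismatches.
Transitions: 8. Transversions: 2.
R = 8/2 = 4.000.

4.000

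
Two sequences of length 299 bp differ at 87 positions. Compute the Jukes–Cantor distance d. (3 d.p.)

p = 87/299 ≈ 0.29097.
d = −(3/4) ln(1 − 4p/3) = −0.75 ln(1 − 0.38796) = −0.75 ln(0.61204)
  = −0.75 × (-0.490958) = 0.368219 substitutions/site.

0.368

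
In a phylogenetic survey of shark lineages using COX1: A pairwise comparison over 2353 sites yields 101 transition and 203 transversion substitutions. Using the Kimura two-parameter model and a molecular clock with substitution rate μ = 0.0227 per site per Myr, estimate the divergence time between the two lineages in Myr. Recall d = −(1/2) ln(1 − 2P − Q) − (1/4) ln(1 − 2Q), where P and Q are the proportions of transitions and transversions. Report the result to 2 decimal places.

P = 101/2353 ≈ 0.042924 and Q = 203/2353 ≈ 0.086273.
Under the Kimura two-parameter model, d = −½ ln(1 − 2P − Q) − ¼ ln(1 − 2Q).
1 − 2P − Q = 0.827879, giving −½ ln(0.827879) = 0.094444.
1 − 2Q = 0.827454, giving −¼ ln(0.827454) = 0.047350.
d = 0.094444 + 0.047350 = 0.141794.
Under a molecular clock d = 2μt, so t = d/(2μ) = 0.141794 / (2 × 0.0227) = 3.12 Myr.

3.12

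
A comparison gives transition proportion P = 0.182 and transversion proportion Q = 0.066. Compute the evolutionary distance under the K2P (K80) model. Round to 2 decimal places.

0.32

Under the Kimura two-parameter model, d = −½ ln(1 − 2P − Q) − ¼ ln(1 − 2Q).
1 − 2P − Q = 0.57, giving −½ ln(0.57) = 0.281059.
1 − 2Q = 0.868, giving −¼ ln(0.868) = 0.035391.
d = 0.281059 + 0.035391 = 0.316450.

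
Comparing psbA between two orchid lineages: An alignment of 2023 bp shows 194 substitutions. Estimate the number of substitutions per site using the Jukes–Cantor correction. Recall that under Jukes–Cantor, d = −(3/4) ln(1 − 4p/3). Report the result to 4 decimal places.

p = 194/2023 ≈ 0.095897.
d = −(3/4) ln(1 − 4p/3) = −0.75 ln(1 − 0.127863) = −0.75 ln(0.872137)
  = −0.75 × (-0.136809) = 0.102607 substitutions/site.

0.1026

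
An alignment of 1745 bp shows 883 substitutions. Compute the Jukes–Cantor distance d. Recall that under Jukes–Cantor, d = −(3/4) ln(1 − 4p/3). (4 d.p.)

0.8422

p = 883/1745 ≈ 0.506017.
d = −(3/4) ln(1 − 4p/3) = −0.75 ln(1 − 0.674689) = −0.75 ln(0.325311)
  = −0.75 × (-1.122974) = 0.842231 substitutions/site.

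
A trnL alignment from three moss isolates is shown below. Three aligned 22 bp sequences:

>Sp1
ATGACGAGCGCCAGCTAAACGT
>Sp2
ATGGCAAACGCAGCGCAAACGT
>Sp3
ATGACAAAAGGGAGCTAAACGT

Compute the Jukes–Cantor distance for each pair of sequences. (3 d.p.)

d(Sp1,Sp2) = 0.497, d(Sp1,Sp3) = 0.271, d(Sp2,Sp3) = 0.497

Sp1–Sp2: 8/22 sites differ → p ≈ 0.363636, d = −0.75 ln(1 − 0.484848) = 0.497470 ≈ 0.497.
Sp1–Sp3: 5/22 sites differ → p ≈ 0.227273, d = −0.75 ln(1 − 0.303031) = 0.270761 ≈ 0.271.
Sp2–Sp3: 8/22 sites differ → p ≈ 0.363636, d = −0.75 ln(1 − 0.484848) = 0.497470 ≈ 0.497.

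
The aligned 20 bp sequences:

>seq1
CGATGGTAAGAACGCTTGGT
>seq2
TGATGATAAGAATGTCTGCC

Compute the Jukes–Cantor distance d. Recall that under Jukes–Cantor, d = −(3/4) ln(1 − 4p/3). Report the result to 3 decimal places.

The sequences differ at 7 of 20 sites (1, 6, 13, 15, 16, 19, 20), so p = 7/20 = 0.35.
d = −(3/4) ln(1 − 4p/3) = −0.75 ln(1 − 0.466667) = −0.75 ln(0.533333)
  = −0.75 × (-0.628609) = 0.471457 substitutions/site.

0.471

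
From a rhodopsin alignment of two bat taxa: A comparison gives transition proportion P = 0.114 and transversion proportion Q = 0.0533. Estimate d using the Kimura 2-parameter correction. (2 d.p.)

Under the Kimura two-parameter model, d = −½ ln(1 − 2P − Q) − ¼ ln(1 − 2Q).
1 − 2P − Q = 0.7187, giving −½ ln(0.7187) = 0.165156.
1 − 2Q = 0.8934, giving −¼ ln(0.8934) = 0.028180.
d = 0.165156 + 0.028180 = 0.193336.

0.19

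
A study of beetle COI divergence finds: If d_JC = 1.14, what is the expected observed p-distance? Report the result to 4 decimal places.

0.5860

p = (3/4)(1 − e^(−4d/3)) = 0.75 × (1 − e^(-1.52)) = 0.75 × (1 − 0.218712) = 0.585966.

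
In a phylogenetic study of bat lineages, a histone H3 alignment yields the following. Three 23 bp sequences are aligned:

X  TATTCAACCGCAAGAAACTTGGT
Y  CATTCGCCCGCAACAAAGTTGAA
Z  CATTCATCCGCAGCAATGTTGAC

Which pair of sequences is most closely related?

X–Y: 7/23 differ, p = 0.304, d = 0.390.
X–Z: 8/23 differ, p = 0.348, d = 0.467.
Y–Z: 5/23 differ, p = 0.217, d = 0.257.
The smallest distance is between Y and Z.

Y and Z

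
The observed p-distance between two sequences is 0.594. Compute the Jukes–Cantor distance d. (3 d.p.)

1.178

d = −(3/4) ln(1 − 4p/3) = −0.75 ln(1 − 0.792) = −0.75 ln(0.208)
  = −0.75 × (-1.570217) = 1.177663 substitutions/site.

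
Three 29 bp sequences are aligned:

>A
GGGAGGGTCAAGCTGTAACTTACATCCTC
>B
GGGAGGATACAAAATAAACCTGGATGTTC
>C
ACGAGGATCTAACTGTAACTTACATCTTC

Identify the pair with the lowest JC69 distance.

A and C

A–B: 13/29 differ, p = 0.448, d = 0.683.
A–C: 6/29 differ, p = 0.207, d = 0.242.
B–C: 12/29 differ, p = 0.414, d = 0.602.
The smallest distance is between A and C.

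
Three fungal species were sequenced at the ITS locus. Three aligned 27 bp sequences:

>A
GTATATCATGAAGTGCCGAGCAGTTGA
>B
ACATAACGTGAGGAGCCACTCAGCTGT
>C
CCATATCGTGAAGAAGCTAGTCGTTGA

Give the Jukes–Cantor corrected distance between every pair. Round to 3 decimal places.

d(A,B) = 0.588, d(A,C) = 0.441, d(B,C) = 0.673

A–B: 11/27 sites differ → p ≈ 0.407407, d = −0.75 ln(1 − 0.543209) = 0.587647 ≈ 0.588.
A–C: 9/27 sites differ → p ≈ 0.333333, d = −0.75 ln(1 − 0.444444) = 0.440839 ≈ 0.441.
B–C: 12/27 sites differ → p ≈ 0.444444, d = −0.75 ln(1 − 0.592592) = 0.673455 ≈ 0.673.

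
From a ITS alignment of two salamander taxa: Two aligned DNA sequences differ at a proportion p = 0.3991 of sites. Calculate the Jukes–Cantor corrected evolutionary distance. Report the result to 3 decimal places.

d = −(3/4) ln(1 − 4p/3) = −0.75 ln(1 − 0.532133) = −0.75 ln(0.467867)
  = −0.75 × (-0.759571) = 0.569678 substitutions/site.

0.570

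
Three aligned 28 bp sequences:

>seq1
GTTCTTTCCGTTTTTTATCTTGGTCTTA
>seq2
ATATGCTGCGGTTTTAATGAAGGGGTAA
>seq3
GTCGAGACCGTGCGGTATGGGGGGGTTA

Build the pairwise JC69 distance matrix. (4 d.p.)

seq1–seq2: 14/28 sites differ → p = 0.5, d = −0.75 ln(1 − 0.666667) = 0.823960 ≈ 0.8240.
seq1–seq3: 14/28 sites differ → p = 0.5, d = −0.75 ln(1 − 0.666667) = 0.823960 ≈ 0.8240.
seq2–seq3: 16/28 sites differ → p ≈ 0.571429, d = −0.75 ln(1 − 0.761905) = 1.076314 ≈ 1.0763.

d(seq1,seq2) = 0.8240, d(seq1,seq3) = 0.8240, d(seq2,seq3) = 1.0763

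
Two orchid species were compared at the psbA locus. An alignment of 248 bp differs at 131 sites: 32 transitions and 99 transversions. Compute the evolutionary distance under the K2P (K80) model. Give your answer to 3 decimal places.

0.936

P = 32/248 ≈ 0.129032 and Q = 99/248 ≈ 0.399194.
Under the Kimura two-parameter model, d = −½ ln(1 − 2P − Q) − ¼ ln(1 − 2Q).
1 − 2P − Q = 0.342742, giving −½ ln(0.342742) = 0.535389.
1 − 2Q = 0.201612, giving −¼ ln(0.201612) = 0.400353.
d = 0.535389 + 0.400353 = 0.935742.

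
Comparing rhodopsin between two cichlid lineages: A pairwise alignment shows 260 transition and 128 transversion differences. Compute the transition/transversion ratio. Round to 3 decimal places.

2.031

R = 260/128 = 2.03125 ≈ 2.031 (to 3 d.p.).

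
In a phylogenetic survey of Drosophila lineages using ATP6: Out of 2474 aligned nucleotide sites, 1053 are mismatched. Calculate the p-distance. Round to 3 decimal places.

0.426

p = 1053/2474 = 0.425626… ≈ 0.426 (to 3 d.p.).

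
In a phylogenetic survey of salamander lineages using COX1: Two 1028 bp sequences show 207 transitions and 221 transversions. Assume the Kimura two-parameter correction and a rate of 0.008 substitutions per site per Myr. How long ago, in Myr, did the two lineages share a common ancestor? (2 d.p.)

38.83

P = 207/1028 ≈ 0.201362 and Q = 221/1028 ≈ 0.214981.
Under the Kimura two-parameter model, d = −½ ln(1 − 2P − Q) − ¼ ln(1 − 2Q).
1 − 2P − Q = 0.382295, giving −½ ln(0.382295) = 0.480781.
1 − 2Q = 0.570038, giving −¼ ln(0.570038) = 0.140513.
d = 0.480781 + 0.140513 = 0.621294.
Under a molecular clock d = 2μt, so t = d/(2μ) = 0.621294 / (2 × 0.008) = 38.83 Myr.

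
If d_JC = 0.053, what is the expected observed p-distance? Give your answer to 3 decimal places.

p = (3/4)(1 − e^(−4d/3)) = 0.75 × (1 − e^(-0.070667)) = 0.75 × (1 − 0.931772) = 0.051171.

0.051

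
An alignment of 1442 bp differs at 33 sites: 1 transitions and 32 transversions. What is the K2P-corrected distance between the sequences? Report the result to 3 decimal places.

P = 1/1442 ≈ 0.000693 and Q = 32/1442 ≈ 0.022191.
Under the Kimura two-parameter model, d = −½ ln(1 − 2P − Q) − ¼ ln(1 − 2Q).
1 − 2P − Q = 0.976423, giving −½ ln(0.976423) = 0.011930.
1 − 2Q = 0.955618, giving −¼ ln(0.955618) = 0.011349.
d = 0.011930 + 0.011349 = 0.023279.

0.023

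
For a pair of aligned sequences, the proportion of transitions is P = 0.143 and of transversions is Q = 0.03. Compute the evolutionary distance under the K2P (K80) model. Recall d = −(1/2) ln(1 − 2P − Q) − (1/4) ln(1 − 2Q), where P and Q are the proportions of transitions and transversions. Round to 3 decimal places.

Under the Kimura two-parameter model, d = −½ ln(1 − 2P − Q) − ¼ ln(1 − 2Q).
1 − 2P − Q = 0.684, giving −½ ln(0.684) = 0.189899.
1 − 2Q = 0.94, giving −¼ ln(0.94) = 0.015469.
d = 0.189899 + 0.015469 = 0.205368.

0.205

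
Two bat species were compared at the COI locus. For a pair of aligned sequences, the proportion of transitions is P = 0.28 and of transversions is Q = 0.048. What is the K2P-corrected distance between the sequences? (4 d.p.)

Under the Kimura two-parameter model, d = −½ ln(1 − 2P − Q) − ¼ ln(1 − 2Q).
1 − 2P − Q = 0.392, giving −½ ln(0.392) = 0.468247.
1 − 2Q = 0.904, giving −¼ ln(0.904) = 0.025231.
d = 0.468247 + 0.025231 = 0.493478.

0.4935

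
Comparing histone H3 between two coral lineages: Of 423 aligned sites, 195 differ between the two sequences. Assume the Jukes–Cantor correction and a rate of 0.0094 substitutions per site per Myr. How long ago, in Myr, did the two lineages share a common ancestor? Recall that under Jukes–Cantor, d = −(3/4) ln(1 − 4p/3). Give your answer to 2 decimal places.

38.04

p = 195/423 ≈ 0.460993.
d = −(3/4) ln(1 − 4p/3) = −0.75 ln(1 − 0.614657) = −0.75 ln(0.385343)
  = −0.75 × (-0.953621) = 0.715216 substitutions/site.
Under a molecular clock d = 2μt, so t = d/(2μ) = 0.715216 / (2 × 0.0094) = 38.04 Myr.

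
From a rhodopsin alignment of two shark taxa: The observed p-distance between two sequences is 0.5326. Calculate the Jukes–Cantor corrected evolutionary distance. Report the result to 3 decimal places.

d = −(3/4) ln(1 − 4p/3) = −0.75 ln(1 − 0.710133) = −0.75 ln(0.289867)
  = −0.75 × (-1.238333) = 0.928750 substitutions/site.

0.929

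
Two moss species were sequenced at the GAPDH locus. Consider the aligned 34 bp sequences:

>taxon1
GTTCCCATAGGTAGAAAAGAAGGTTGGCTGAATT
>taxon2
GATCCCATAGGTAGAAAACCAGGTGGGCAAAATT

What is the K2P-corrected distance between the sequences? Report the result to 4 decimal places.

Of 34 sites, 1 differences are transitions and 5 are transversions, so P = 1/34 ≈ 0.029412 and Q = 5/34 ≈ 0.147059.
Under the Kimura two-parameter model, d = −½ ln(1 − 2P − Q) − ¼ ln(1 − 2Q).
1 − 2P − Q = 0.794117, giving −½ ln(0.794117) = 0.115262.
1 − 2Q = 0.705882, giving −¼ ln(0.705882) = 0.087077.
d = 0.115262 + 0.087077 = 0.202339.

0.2023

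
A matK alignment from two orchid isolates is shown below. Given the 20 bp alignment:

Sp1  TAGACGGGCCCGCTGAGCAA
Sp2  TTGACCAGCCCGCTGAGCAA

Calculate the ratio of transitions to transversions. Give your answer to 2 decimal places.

Transitions are A↔G and C↔T; transversions are all other mismatches.
Transitions: 1. Transversions: 2.
R = 1/2 = 0.50.

0.50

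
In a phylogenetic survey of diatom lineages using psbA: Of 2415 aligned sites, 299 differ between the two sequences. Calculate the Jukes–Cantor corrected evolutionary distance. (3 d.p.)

p = 299/2415 ≈ 0.12381.
d = −(3/4) ln(1 − 4p/3) = −0.75 ln(1 − 0.16508) = −0.75 ln(0.83492)
  = −0.75 × (-0.180419) = 0.135314 substitutions/site.

0.135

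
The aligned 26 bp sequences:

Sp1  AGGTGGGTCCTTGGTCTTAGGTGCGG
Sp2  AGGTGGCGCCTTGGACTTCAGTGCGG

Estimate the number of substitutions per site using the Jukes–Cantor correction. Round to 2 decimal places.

0.22

The sequences differ at 5 of 26 sites (7, 8, 15, 19, 20), so p = 5/26 ≈ 0.192308.
d = −(3/4) ln(1 − 4p/3) = −0.75 ln(1 − 0.256411) = −0.75 ln(0.743589)
  = −0.75 × (-0.296267) = 0.222200 substitutions/site.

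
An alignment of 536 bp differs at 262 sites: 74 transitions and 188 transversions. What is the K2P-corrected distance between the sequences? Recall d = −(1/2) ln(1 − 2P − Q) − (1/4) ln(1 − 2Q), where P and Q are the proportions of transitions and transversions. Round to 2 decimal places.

P = 74/536 ≈ 0.13806 and Q = 188/536 ≈ 0.350746.
Under the Kimura two-parameter model, d = −½ ln(1 − 2P − Q) − ¼ ln(1 − 2Q).
1 − 2P − Q = 0.373134, giving −½ ln(0.373134) = 0.492909.
1 − 2Q = 0.298508, giving −¼ ln(0.298508) = 0.302240.
d = 0.492909 + 0.302240 = 0.795149.

0.80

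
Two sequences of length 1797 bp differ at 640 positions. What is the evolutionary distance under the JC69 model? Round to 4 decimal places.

p = 640/1797 ≈ 0.356149.
d = −(3/4) ln(1 − 4p/3) = −0.75 ln(1 − 0.474865) = −0.75 ln(0.525135)
  = −0.75 × (-0.644100) = 0.483075 substitutions/site.

0.4831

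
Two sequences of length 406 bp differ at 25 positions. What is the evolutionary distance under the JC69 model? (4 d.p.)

p = 25/406 ≈ 0.061576.
d = −(3/4) ln(1 − 4p/3) = −0.75 ln(1 − 0.082101) = −0.75 ln(0.917899)
  = −0.75 × (-0.085668) = 0.064251 substitutions/site.

0.0643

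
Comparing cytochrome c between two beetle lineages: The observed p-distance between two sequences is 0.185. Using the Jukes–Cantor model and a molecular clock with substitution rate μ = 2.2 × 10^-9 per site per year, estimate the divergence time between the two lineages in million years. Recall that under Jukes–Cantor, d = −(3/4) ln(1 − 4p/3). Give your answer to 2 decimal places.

d = −(3/4) ln(1 − 4p/3) = −0.75 ln(1 − 0.246667) = −0.75 ln(0.753333)
  = −0.75 × (-0.283248) = 0.212436 substitutions/site.
Under a molecular clock d = 2μt, so t = d/(2μ) = 0.212436 / (2 × 2.2 × 10^-9) = 48.28 million years.

48.28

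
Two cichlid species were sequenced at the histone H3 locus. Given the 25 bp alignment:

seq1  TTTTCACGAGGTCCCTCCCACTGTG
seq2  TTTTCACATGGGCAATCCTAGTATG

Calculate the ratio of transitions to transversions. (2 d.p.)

0.60

Transitions are A↔G and C↔T; transversions are all other mismatches.
Transitions: 3. Transversions: 5.
R = 3/5 = 0.60.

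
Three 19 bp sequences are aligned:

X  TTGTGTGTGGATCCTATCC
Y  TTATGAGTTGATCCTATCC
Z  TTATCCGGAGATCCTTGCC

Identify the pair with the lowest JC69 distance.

X and Y

X–Y: 3/19 differ, p = 0.158, d = 0.177.
X–Z: 7/19 differ, p = 0.368, d = 0.507.
Y–Z: 6/19 differ, p = 0.316, d = 0.410.
The smallest distance is between X and Y.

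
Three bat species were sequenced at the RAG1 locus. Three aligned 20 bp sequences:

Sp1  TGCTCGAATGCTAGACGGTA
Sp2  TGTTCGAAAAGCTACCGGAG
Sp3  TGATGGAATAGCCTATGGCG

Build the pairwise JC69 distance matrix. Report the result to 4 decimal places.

d(Sp1,Sp2) = 0.8240, d(Sp1,Sp3) = 0.8240, d(Sp2,Sp3) = 0.5716

Sp1–Sp2: 10/20 sites differ → p = 0.5, d = −0.75 ln(1 − 0.666667) = 0.823960 ≈ 0.8240.
Sp1–Sp3: 10/20 sites differ → p = 0.5, d = −0.75 ln(1 − 0.666667) = 0.823960 ≈ 0.8240.
Sp2–Sp3: 8/20 sites differ → p = 0.4, d = −0.75 ln(1 − 0.533333) = 0.571605 ≈ 0.5716.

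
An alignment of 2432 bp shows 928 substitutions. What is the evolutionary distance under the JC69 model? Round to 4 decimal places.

0.5331

p = 928/2432 ≈ 0.381579.
d = −(3/4) ln(1 − 4p/3) = −0.75 ln(1 − 0.508772) = −0.75 ln(0.491228)
  = −0.75 × (-0.710847) = 0.533135 substitutions/site.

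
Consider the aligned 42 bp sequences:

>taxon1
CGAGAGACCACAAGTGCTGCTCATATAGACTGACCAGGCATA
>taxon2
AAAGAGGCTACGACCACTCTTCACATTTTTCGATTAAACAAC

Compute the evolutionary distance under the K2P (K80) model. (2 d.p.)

1.09

Of 42 sites, 14 differences are transitions and 8 are transversions, so P = 14/42 ≈ 0.333333 and Q = 8/42 ≈ 0.190476.
Under the Kimura two-parameter model, d = −½ ln(1 − 2P − Q) − ¼ ln(1 − 2Q).
1 − 2P − Q = 0.142858, giving −½ ln(0.142858) = 0.972952.
1 − 2Q = 0.619048, giving −¼ ln(0.619048) = 0.119893.
d = 0.972952 + 0.119893 = 1.092845.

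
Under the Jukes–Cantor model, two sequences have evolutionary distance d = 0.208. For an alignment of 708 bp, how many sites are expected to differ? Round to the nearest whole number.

Invert JC69: p = (3/4)(1 − e^(−4d/3)) = 0.75 × (1 − e^(-0.277333)) = 0.75 × (1 − 0.757802) = 0.181649.
Expected differing sites = pL ≈ 0.181649 × 708 = 128.607492 ≈ 129.

129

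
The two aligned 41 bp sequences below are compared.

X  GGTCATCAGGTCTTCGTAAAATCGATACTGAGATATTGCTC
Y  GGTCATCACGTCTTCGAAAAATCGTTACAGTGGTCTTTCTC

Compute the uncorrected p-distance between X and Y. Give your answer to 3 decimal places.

The sequences differ at 8 of 41 positions (sites 9, 17, 25, 29, 31, 33, 35, 38).
p = 8/41 = 0.195121… ≈ 0.195 (to 3 d.p.).

0.195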